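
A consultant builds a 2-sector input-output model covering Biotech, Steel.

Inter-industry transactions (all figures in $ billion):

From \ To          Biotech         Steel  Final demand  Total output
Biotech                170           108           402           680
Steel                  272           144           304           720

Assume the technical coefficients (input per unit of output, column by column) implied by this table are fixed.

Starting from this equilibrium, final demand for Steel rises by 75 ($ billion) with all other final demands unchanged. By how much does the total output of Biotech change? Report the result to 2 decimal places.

Technical coefficients a_ij = z_ij / X_j:
  a_11 = 170/680 = 0.25, a_21 = 272/680 = 0.40
  a_12 = 108/720 = 0.15, a_22 = 144/720 = 0.20
I − A =
  [   0.75    -0.15]
  [  -0.40     0.80]
det(I−A) = (0.75)(0.80) − (-0.15)(-0.40) = 0.5400
adj(I−A) = [[0.80, 0.15], [0.40, 0.75]]
(I − A)⁻¹ = adj(I−A) / det(I−A) ≈
  [   1.4815     0.2778]
  [   0.7407     1.3889]
Δx = (I − A)⁻¹ Δd with Δd having +75 in the Steel component and 0 elsewhere.
So Δx_1 = L_12 · (+75), where L_12 = adj(I−A)_12 / det(I−A) = 0.15 / 0.5400.
Δx_1 = 0.15 × (+75) / 0.5400 = 11.25 / 0.5400 ≈ 20.83.

Δx_1 = 20.83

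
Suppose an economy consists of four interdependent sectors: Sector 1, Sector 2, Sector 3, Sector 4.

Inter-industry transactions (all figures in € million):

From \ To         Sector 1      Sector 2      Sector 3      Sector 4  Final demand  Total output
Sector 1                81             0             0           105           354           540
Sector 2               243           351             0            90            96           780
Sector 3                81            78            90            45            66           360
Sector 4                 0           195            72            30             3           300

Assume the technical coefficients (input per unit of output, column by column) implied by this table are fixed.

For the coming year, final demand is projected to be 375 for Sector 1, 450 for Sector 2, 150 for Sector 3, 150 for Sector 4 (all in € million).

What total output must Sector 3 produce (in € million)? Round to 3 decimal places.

Technical coefficients a_ij = z_ij / X_j:
  a_11 = 81/540 = 0.15, a_21 = 243/540 = 0.45, a_31 = 81/540 = 0.15, a_41 = 0/540 = 0.00
  a_12 = 0/780 = 0.00, a_22 = 351/780 = 0.45, a_32 = 78/780 = 0.10, a_42 = 195/780 = 0.25
  a_13 = 0/360 = 0.00, a_23 = 0/360 = 0.00, a_33 = 90/360 = 0.25, a_43 = 72/360 = 0.20
  a_14 = 105/300 = 0.35, a_24 = 90/300 = 0.30, a_34 = 45/300 = 0.15, a_44 = 30/300 = 0.10
I − A =
  [   0.85     0.00     0.00    -0.35]
  [  -0.45     0.55     0.00    -0.30]
  [  -0.15    -0.10     0.75    -0.15]
  [   0.00    -0.25    -0.20     0.90]
Compute the cofactors C_ij = (−1)^(i+j)·(3×3 minor ij) of I−A; the adjugate is their transpose:
adj(I−A) = Cᵀ =
  [ 0.292500   0.072625   0.038500   0.144375]
  [ 0.299250   0.537750   0.082500   0.309375]
  [ 0.120375   0.121500   0.317625   0.140250]
  [ 0.109875   0.176375   0.093500   0.350625]
det(I−A) = Σ_j (I−A)_1j·C_1j = (0.85)(0.292500) + (0.00)(0.299250) + (0.00)(0.120375) + (-0.35)(0.109875) = 0.21016875
(I − A)⁻¹ = adj(I−A) / det(I−A) ≈
  [   1.3917     0.3456     0.1832     0.6869]
  [   1.4239     2.5587     0.3925     1.4720]
  [   0.5728     0.5781     1.5113     0.6673]
  [   0.5228     0.8392     0.4449     1.6683]
x = (I − A)⁻¹ d = adj(I−A)·d / det(I−A), with det(I−A) = 0.21016875:
  x_1 = (0.292500·375 + 0.072625·450 + 0.038500·150 + 0.144375·150) / 0.21016875 = 169.80 / 0.21016875 ≈ 807.922
  x_2 = (0.299250·375 + 0.537750·450 + 0.082500·150 + 0.309375·150) / 0.21016875 = 412.9875 / 0.21016875 ≈ 1965.028
  x_3 = (0.120375·375 + 0.121500·450 + 0.317625·150 + 0.140250·150) / 0.21016875 = 168.496875 / 0.21016875 ≈ 801.722
  x_4 = (0.109875·375 + 0.176375·450 + 0.093500·150 + 0.350625·150) / 0.21016875 = 187.190625 / 0.21016875 ≈ 890.668

x_3 = 801.722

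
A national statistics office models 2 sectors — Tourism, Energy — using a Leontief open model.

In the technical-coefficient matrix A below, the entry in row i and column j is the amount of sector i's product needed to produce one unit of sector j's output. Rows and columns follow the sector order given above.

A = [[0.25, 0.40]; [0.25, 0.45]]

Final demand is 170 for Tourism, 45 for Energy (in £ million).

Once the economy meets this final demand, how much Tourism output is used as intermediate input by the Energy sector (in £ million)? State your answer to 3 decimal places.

I − A =
  [   0.75    -0.40]
  [  -0.25     0.55]
det(I−A) = (0.75)(0.55) − (-0.40)(-0.25) = 0.3125
adj(I−A) = [[0.55, 0.40], [0.25, 0.75]]
(I − A)⁻¹ = adj(I−A) / det(I−A) ≈
  [   1.7600     1.2800]
  [   0.8000     2.4000]
First solve x = (I − A)⁻¹ d = adj(I−A)·d / det(I−A); in particular x_2 = (0.25·170 + 0.75·45) / 0.3125 = 76.25 / 0.3125 = 244.00000.
Intermediate flow from 1 to 2: z_12 = a_12 · x_2 = 0.40 × 76.25 / 0.3125 = 30.50 / 0.3125 = 97.600.

z_12 = 97.600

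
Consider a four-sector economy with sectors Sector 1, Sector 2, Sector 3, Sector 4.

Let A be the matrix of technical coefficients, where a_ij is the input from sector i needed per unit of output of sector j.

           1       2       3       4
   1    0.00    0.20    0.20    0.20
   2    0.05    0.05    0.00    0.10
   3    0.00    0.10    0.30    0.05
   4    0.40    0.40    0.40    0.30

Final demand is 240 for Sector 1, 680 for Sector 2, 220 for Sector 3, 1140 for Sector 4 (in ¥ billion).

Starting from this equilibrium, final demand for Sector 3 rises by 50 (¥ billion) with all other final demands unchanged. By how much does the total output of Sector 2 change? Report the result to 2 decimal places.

I − A =
  [   1.00    -0.20    -0.20    -0.20]
  [  -0.05     0.95     0.00    -0.10]
  [   0.00    -0.10     0.70    -0.05]
  [  -0.40    -0.40    -0.40     0.70]
Compute the cofactors C_ij = (−1)^(i+j)·(3×3 minor ij) of I−A; the adjugate is their transpose:
adj(I−A) = Cᵀ =
  [ 0.4145   0.1760   0.2090   0.1585]
  [ 0.0515   0.4100   0.0590   0.0775]
  [ 0.0275   0.0860   0.5300   0.0580]
  [ 0.2820   0.3840   0.4560   0.6570]
det(I−A) = Σ_j (I−A)_1j·C_1j = (1.00)(0.4145) + (-0.20)(0.0515) + (-0.20)(0.0275) + (-0.20)(0.2820) = 0.3423
(I − A)⁻¹ = adj(I−A) / det(I−A) ≈
  [   1.2109     0.5142     0.6106     0.4630]
  [   0.1505     1.1978     0.1724     0.2264]
  [   0.0803     0.2512     1.5483     0.1694]
  [   0.8238     1.1218     1.3322     1.9194]
Δx = (I − A)⁻¹ Δd with Δd having +50 in the Sector 3 component and 0 elsewhere.
So Δx_2 = L_23 · (+50), where L_23 = adj(I−A)_23 / det(I−A) = 0.0590 / 0.3423.
Δx_2 = 0.0590 × (+50) / 0.3423 = 2.95 / 0.3423 ≈ 8.62.

Δx_2 = 8.62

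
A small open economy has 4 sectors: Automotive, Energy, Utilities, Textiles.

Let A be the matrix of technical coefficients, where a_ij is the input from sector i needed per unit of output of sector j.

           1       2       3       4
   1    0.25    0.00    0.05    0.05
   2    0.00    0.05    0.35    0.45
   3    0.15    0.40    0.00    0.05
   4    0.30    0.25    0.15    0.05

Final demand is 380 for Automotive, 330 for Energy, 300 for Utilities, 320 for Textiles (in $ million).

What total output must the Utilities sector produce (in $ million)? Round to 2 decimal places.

x_3 = 901.15

I − A =
  [   0.75     0.00    -0.05    -0.05]
  [   0.00     0.95    -0.35    -0.45]
  [  -0.15    -0.40     1.00    -0.05]
  [  -0.30    -0.25    -0.15     0.95]
Compute the cofactors C_ij = (−1)^(i+j)·(3×3 minor ij) of I−A; the adjugate is their transpose:
adj(I−A) = Cᵀ =
  [ 0.618500   0.035125   0.051000   0.051875]
  [ 0.200250   0.682875   0.301500   0.349875]
  [ 0.186750   0.290250   0.578250   0.177750]
  [ 0.277500   0.236625   0.186750   0.600375]
det(I−A) = Σ_j (I−A)_1j·C_1j = (0.75)(0.618500) + (0.00)(0.200250) + (-0.05)(0.186750) + (-0.05)(0.277500) = 0.4406625
(I − A)⁻¹ = adj(I−A) / det(I−A) ≈
  [   1.4036     0.0797     0.1157     0.1177]
  [   0.4544     1.5497     0.6842     0.7940]
  [   0.4238     0.6587     1.3122     0.4034]
  [   0.6297     0.5370     0.4238     1.3624]
x = (I − A)⁻¹ d = adj(I−A)·d / det(I−A), with det(I−A) = 0.4406625:
  x_1 = (0.618500·380 + 0.035125·330 + 0.051000·300 + 0.051875·320) / 0.4406625 = 278.52125 / 0.4406625 ≈ 632.05
  x_2 = (0.200250·380 + 0.682875·330 + 0.301500·300 + 0.349875·320) / 0.4406625 = 503.85375 / 0.4406625 ≈ 1143.40
  x_3 = (0.186750·380 + 0.290250·330 + 0.578250·300 + 0.177750·320) / 0.4406625 = 397.1025 / 0.4406625 ≈ 901.15
  x_4 = (0.277500·380 + 0.236625·330 + 0.186750·300 + 0.600375·320) / 0.4406625 = 431.68125 / 0.4406625 ≈ 979.62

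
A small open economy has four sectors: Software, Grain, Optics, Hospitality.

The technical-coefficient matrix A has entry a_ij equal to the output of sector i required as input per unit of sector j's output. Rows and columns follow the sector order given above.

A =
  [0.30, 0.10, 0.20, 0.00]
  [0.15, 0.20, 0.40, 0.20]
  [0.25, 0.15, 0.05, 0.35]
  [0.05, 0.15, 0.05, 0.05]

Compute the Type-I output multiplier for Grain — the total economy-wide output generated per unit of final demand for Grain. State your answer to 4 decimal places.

m_G = 2.7524

I − A =
  [   0.70    -0.10    -0.20     0.00]
  [  -0.15     0.80    -0.40    -0.20]
  [  -0.25    -0.15     0.95    -0.35]
  [  -0.05    -0.15    -0.05     0.95]
Compute the cofactors C_ij = (−1)^(i+j)·(3×3 minor ij) of I−A; the adjugate is their transpose:
adj(I−A) = Cᵀ =
  [ 0.60000   0.12750   0.18500   0.09500]
  [ 0.24675   0.56850   0.30350   0.23150]
  [ 0.22725   0.16200   0.49575   0.21675]
  [ 0.08250   0.10500   0.08375   0.42125]
det(I−A) = Σ_j (I−A)_1j·C_1j = (0.70)(0.60000) + (-0.10)(0.24675) + (-0.20)(0.22725) + (0.00)(0.08250) = 0.349875
(I − A)⁻¹ = adj(I−A) / det(I−A) ≈
  [   1.71490     0.36442     0.52876     0.27153]
  [   0.70525     1.62487     0.86745     0.66166]
  [   0.64952     0.46302     1.41693     0.61951]
  [   0.23580     0.30011     0.23937     1.20400]
The output multiplier for sector j is the column-j sum of the Leontief inverse (I − A)⁻¹ = adj(I−A) / det(I−A).
Column G of adj(I−A): (0.12750, 0.56850, 0.16200, 0.10500); det(I−A) = 0.349875.
m_G = (0.12750 + 0.56850 + 0.16200 + 0.10500) / 0.349875 = 0.963 / 0.349875 ≈ 2.7524.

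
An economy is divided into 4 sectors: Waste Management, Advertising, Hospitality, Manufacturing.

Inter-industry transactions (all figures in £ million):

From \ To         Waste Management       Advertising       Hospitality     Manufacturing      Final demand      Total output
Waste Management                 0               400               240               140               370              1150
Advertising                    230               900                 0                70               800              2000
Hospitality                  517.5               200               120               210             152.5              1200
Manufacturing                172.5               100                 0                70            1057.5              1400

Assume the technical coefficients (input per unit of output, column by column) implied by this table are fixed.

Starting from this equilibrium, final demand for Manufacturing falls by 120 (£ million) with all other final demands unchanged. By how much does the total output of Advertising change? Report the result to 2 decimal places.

Technical coefficients a_ij = z_ij / X_j:
  a_11 = 0/1150 = 0.00, a_21 = 230/1150 = 0.20, a_31 = 517.5/1150 = 0.45, a_41 = 172.5/1150 = 0.15
  a_12 = 400/2000 = 0.20, a_22 = 900/2000 = 0.45, a_32 = 200/2000 = 0.10, a_42 = 100/2000 = 0.05
  a_13 = 240/1200 = 0.20, a_23 = 0/1200 = 0.00, a_33 = 120/1200 = 0.10, a_43 = 0/1200 = 0.00
  a_14 = 140/1400 = 0.10, a_24 = 70/1400 = 0.05, a_34 = 210/1400 = 0.15, a_44 = 70/1400 = 0.05
I − A =
  [   1.00    -0.20    -0.20    -0.10]
  [  -0.20     0.55     0.00    -0.05]
  [  -0.45    -0.10     0.90    -0.15]
  [  -0.15    -0.05     0.00     0.95]
Compute the cofactors C_ij = (−1)^(i+j)·(3×3 minor ij) of I−A; the adjugate is their transpose:
adj(I−A) = Cᵀ =
  [ 0.468000   0.196000   0.104000   0.076000]
  [ 0.177750   0.751500   0.039500   0.064500]
  [ 0.267625   0.193250   0.471250   0.112750]
  [ 0.083250   0.070500   0.018500   0.405500]
det(I−A) = Σ_j (I−A)_1j·C_1j = (1.00)(0.468000) + (-0.20)(0.177750) + (-0.20)(0.267625) + (-0.10)(0.083250) = 0.3706
(I − A)⁻¹ = adj(I−A) / det(I−A) ≈
  [   1.2628     0.5289     0.2806     0.2051]
  [   0.4796     2.0278     0.1066     0.1740]
  [   0.7221     0.5215     1.2716     0.3042]
  [   0.2246     0.1902     0.0499     1.0942]
Δx = (I − A)⁻¹ Δd with Δd having -120 in the Manufacturing component and 0 elsewhere.
So Δx_2 = L_24 · (-120), where L_24 = adj(I−A)_24 / det(I−A) = 0.064500 / 0.3706.
Δx_2 = 0.064500 × (-120) / 0.3706 = -7.74 / 0.3706 ≈ -20.89.

Δx_2 = -20.89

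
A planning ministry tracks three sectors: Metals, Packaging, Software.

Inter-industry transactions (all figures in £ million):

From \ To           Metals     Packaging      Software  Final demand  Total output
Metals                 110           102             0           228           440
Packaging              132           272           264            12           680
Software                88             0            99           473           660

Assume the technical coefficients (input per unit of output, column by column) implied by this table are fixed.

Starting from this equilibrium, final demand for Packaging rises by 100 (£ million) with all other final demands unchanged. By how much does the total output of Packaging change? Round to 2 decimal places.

Technical coefficients a_ij = z_ij / X_j:
  a_MM = 110/440 = 0.25, a_PM = 132/440 = 0.30, a_SM = 88/440 = 0.20
  a_MP = 102/680 = 0.15, a_PP = 272/680 = 0.40, a_SP = 0/680 = 0.00
  a_MS = 0/660 = 0.00, a_PS = 264/660 = 0.40, a_SS = 99/660 = 0.15
I − A =
  [   0.75    -0.15     0.00]
  [  -0.30     0.60    -0.40]
  [  -0.20     0.00     0.85]
Cofactors of I−A, C_ij = (−1)^(i+j)·(minor ij) (rows/columns in the sector order above):
  C_11 = (0.60)(0.85) − (-0.40)(0.00) = 0.5100
  C_12 = −[(-0.30)(0.85) − (-0.40)(-0.20)] = 0.3350
  C_13 = (-0.30)(0.00) − (0.60)(-0.20) = 0.1200
  C_21 = −[(-0.15)(0.85) − (0.00)(0.00)] = 0.1275
  C_22 = (0.75)(0.85) − (0.00)(-0.20) = 0.6375
  C_23 = −[(0.75)(0.00) − (-0.15)(-0.20)] = 0.0300
  C_31 = (-0.15)(-0.40) − (0.00)(0.60) = 0.0600
  C_32 = −[(0.75)(-0.40) − (0.00)(-0.30)] = 0.3000
  C_33 = (0.75)(0.60) − (-0.15)(-0.30) = 0.4050
det(I−A) = Σ_j (I−A)_1j·C_1j = (0.75)(0.5100) + (-0.15)(0.3350) + (0.00)(0.1200) = 0.33225
adj(I−A) = Cᵀ =
  [ 0.5100   0.1275   0.0600]
  [ 0.3350   0.6375   0.3000]
  [ 0.1200   0.0300   0.4050]
(I − A)⁻¹ = adj(I−A) / det(I−A) ≈
  [   1.5350     0.3837     0.1806]
  [   1.0083     1.9187     0.9029]
  [   0.3612     0.0903     1.2190]
Δx = (I − A)⁻¹ Δd with Δd having +100 in the Packaging component and 0 elsewhere.
So Δx_P = L_PP · (+100), where L_PP = adj(I−A)_PP / det(I−A) = 0.6375 / 0.33225.
Δx_P = 0.6375 × (+100) / 0.33225 = 63.75 / 0.33225 ≈ 191.87.

Δx_P = 191.87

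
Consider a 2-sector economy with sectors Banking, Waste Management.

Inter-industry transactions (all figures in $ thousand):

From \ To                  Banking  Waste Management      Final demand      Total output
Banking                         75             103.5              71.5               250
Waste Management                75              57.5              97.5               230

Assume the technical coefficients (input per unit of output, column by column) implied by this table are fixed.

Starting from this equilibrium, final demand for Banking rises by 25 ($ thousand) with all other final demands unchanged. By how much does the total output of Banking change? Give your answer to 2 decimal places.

Technical coefficients a_ij = z_ij / X_j:
  a_11 = 75/250 = 0.30, a_21 = 75/250 = 0.30
  a_12 = 103.5/230 = 0.45, a_22 = 57.5/230 = 0.25
I − A =
  [   0.70    -0.45]
  [  -0.30     0.75]
det(I−A) = (0.70)(0.75) − (-0.45)(-0.30) = 0.3900
adj(I−A) = [[0.75, 0.45], [0.30, 0.70]]
(I − A)⁻¹ = adj(I−A) / det(I−A) ≈
  [   1.9231     1.1538]
  [   0.7692     1.7949]
Δx = (I − A)⁻¹ Δd with Δd having +25 in the Banking component and 0 elsewhere.
So Δx_1 = L_11 · (+25), where L_11 = adj(I−A)_11 / det(I−A) = 0.75 / 0.3900.
Δx_1 = 0.75 × (+25) / 0.3900 = 18.75 / 0.3900 ≈ 48.08.

Δx_1 = 48.08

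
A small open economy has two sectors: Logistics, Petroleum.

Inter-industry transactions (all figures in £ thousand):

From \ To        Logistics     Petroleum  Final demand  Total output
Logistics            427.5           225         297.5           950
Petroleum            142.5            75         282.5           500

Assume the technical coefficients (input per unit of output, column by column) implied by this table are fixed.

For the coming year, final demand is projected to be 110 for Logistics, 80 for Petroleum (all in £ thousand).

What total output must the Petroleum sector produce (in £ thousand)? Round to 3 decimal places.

x_P = 151.250

Technical coefficients a_ij = z_ij / X_j:
  a_LL = 427.5/950 = 0.45, a_PL = 142.5/950 = 0.15
  a_LP = 225/500 = 0.45, a_PP = 75/500 = 0.15
I − A =
  [   0.55    -0.45]
  [  -0.15     0.85]
det(I−A) = (0.55)(0.85) − (-0.45)(-0.15) = 0.4000
adj(I−A) = [[0.85, 0.45], [0.15, 0.55]]
(I − A)⁻¹ = adj(I−A) / det(I−A) ≈
  [   2.1250     1.1250]
  [   0.3750     1.3750]
x = (I − A)⁻¹ d = adj(I−A)·d / det(I−A), with det(I−A) = 0.4000:
  x_L = (0.85·110 + 0.45·80) / 0.4000 = 129.50 / 0.4000 = 323.750
  x_P = (0.15·110 + 0.55·80) / 0.4000 = 60.50 / 0.4000 = 151.250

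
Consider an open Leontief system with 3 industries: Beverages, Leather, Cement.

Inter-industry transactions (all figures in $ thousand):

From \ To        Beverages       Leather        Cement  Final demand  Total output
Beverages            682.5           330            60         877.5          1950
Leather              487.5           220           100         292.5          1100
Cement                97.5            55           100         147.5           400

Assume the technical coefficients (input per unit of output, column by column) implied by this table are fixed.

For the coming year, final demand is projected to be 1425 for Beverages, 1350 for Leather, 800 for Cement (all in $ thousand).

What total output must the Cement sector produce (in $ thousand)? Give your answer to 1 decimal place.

Technical coefficients a_ij = z_ij / X_j:
  a_11 = 682.5/1950 = 0.35, a_21 = 487.5/1950 = 0.25, a_31 = 97.5/1950 = 0.05
  a_12 = 330/1100 = 0.30, a_22 = 220/1100 = 0.20, a_32 = 55/1100 = 0.05
  a_13 = 60/400 = 0.15, a_23 = 100/400 = 0.25, a_33 = 100/400 = 0.25
I − A =
  [   0.65    -0.30    -0.15]
  [  -0.25     0.80    -0.25]
  [  -0.05    -0.05     0.75]
Cofactors of I−A, C_ij = (−1)^(i+j)·(minor ij) (rows/columns in the sector order above):
  C_11 = (0.80)(0.75) − (-0.25)(-0.05) = 0.5875
  C_12 = −[(-0.25)(0.75) − (-0.25)(-0.05)] = 0.2000
  C_13 = (-0.25)(-0.05) − (0.80)(-0.05) = 0.0525
  C_21 = −[(-0.30)(0.75) − (-0.15)(-0.05)] = 0.2325
  C_22 = (0.65)(0.75) − (-0.15)(-0.05) = 0.4800
  C_23 = −[(0.65)(-0.05) − (-0.30)(-0.05)] = 0.0475
  C_31 = (-0.30)(-0.25) − (-0.15)(0.80) = 0.1950
  C_32 = −[(0.65)(-0.25) − (-0.15)(-0.25)] = 0.2000
  C_33 = (0.65)(0.80) − (-0.30)(-0.25) = 0.4450
det(I−A) = Σ_j (I−A)_1j·C_1j = (0.65)(0.5875) + (-0.30)(0.2000) + (-0.15)(0.0525) = 0.3140
adj(I−A) = Cᵀ =
  [ 0.5875   0.2325   0.1950]
  [ 0.2000   0.4800   0.2000]
  [ 0.0525   0.0475   0.4450]
(I − A)⁻¹ = adj(I−A) / det(I−A) ≈
  [   1.8710     0.7404     0.6210]
  [   0.6369     1.5287     0.6369]
  [   0.1672     0.1513     1.4172]
x = (I − A)⁻¹ d = adj(I−A)·d / det(I−A), with det(I−A) = 0.3140:
  x_1 = (0.5875·1425 + 0.2325·1350 + 0.1950·800) / 0.3140 = 1307.0625 / 0.3140 ≈ 4162.6
  x_2 = (0.2000·1425 + 0.4800·1350 + 0.2000·800) / 0.3140 = 1093.00 / 0.3140 ≈ 3480.9
  x_3 = (0.0525·1425 + 0.0475·1350 + 0.4450·800) / 0.3140 = 494.9375 / 0.3140 ≈ 1576.2

x_3 = 1576.2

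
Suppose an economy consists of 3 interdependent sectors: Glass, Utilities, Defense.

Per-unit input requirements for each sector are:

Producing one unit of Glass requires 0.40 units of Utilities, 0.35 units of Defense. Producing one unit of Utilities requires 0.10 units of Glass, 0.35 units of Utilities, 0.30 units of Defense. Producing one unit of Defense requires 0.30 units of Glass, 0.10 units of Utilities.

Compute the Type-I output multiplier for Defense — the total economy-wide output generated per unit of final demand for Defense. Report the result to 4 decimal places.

I − A =
  [   1.00    -0.10    -0.30]
  [  -0.40     0.65    -0.10]
  [  -0.35    -0.30     1.00]
Cofactors of I−A, C_ij = (−1)^(i+j)·(minor ij) (rows/columns in the sector order above):
  C_11 = (0.65)(1.00) − (-0.10)(-0.30) = 0.6200
  C_12 = −[(-0.40)(1.00) − (-0.10)(-0.35)] = 0.4350
  C_13 = (-0.40)(-0.30) − (0.65)(-0.35) = 0.3475
  C_21 = −[(-0.10)(1.00) − (-0.30)(-0.30)] = 0.1900
  C_22 = (1.00)(1.00) − (-0.30)(-0.35) = 0.8950
  C_23 = −[(1.00)(-0.30) − (-0.10)(-0.35)] = 0.3350
  C_31 = (-0.10)(-0.10) − (-0.30)(0.65) = 0.2050
  C_32 = −[(1.00)(-0.10) − (-0.30)(-0.40)] = 0.2200
  C_33 = (1.00)(0.65) − (-0.10)(-0.40) = 0.6100
det(I−A) = Σ_j (I−A)_1j·C_1j = (1.00)(0.6200) + (-0.10)(0.4350) + (-0.30)(0.3475) = 0.47225
adj(I−A) = Cᵀ =
  [ 0.6200   0.1900   0.2050]
  [ 0.4350   0.8950   0.2200]
  [ 0.3475   0.3350   0.6100]
(I − A)⁻¹ = adj(I−A) / det(I−A) ≈
  [   1.31286     0.40233     0.43409]
  [   0.92112     1.89518     0.46585]
  [   0.73584     0.70937     1.29169]
The output multiplier for sector j is the column-j sum of the Leontief inverse (I − A)⁻¹ = adj(I−A) / det(I−A).
Column D of adj(I−A): (0.2050, 0.2200, 0.6100); det(I−A) = 0.47225.
m_D = (0.2050 + 0.2200 + 0.6100) / 0.47225 = 1.035 / 0.47225 ≈ 2.1916.

m_D = 2.1916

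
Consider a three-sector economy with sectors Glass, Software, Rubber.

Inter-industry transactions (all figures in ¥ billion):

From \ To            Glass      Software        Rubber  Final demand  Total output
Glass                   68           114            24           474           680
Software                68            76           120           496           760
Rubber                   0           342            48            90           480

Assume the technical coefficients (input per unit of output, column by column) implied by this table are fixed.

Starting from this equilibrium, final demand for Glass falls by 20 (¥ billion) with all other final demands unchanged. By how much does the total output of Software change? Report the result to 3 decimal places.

Technical coefficients a_ij = z_ij / X_j:
  a_11 = 68/680 = 0.10, a_21 = 68/680 = 0.10, a_31 = 0/680 = 0.00
  a_12 = 114/760 = 0.15, a_22 = 76/760 = 0.10, a_32 = 342/760 = 0.45
  a_13 = 24/480 = 0.05, a_23 = 120/480 = 0.25, a_33 = 48/480 = 0.10
I − A =
  [   0.90    -0.15    -0.05]
  [  -0.10     0.90    -0.25]
  [   0.00    -0.45     0.90]
Cofactors of I−A, C_ij = (−1)^(i+j)·(minor ij) (rows/columns in the sector order above):
  C_11 = (0.90)(0.90) − (-0.25)(-0.45) = 0.6975
  C_12 = −[(-0.10)(0.90) − (-0.25)(0.00)] = 0.0900
  C_13 = (-0.10)(-0.45) − (0.90)(0.00) = 0.0450
  C_21 = −[(-0.15)(0.90) − (-0.05)(-0.45)] = 0.1575
  C_22 = (0.90)(0.90) − (-0.05)(0.00) = 0.8100
  C_23 = −[(0.90)(-0.45) − (-0.15)(0.00)] = 0.4050
  C_31 = (-0.15)(-0.25) − (-0.05)(0.90) = 0.0825
  C_32 = −[(0.90)(-0.25) − (-0.05)(-0.10)] = 0.2300
  C_33 = (0.90)(0.90) − (-0.15)(-0.10) = 0.7950
det(I−A) = Σ_j (I−A)_1j·C_1j = (0.90)(0.6975) + (-0.15)(0.0900) + (-0.05)(0.0450) = 0.6120
adj(I−A) = Cᵀ =
  [ 0.6975   0.1575   0.0825]
  [ 0.0900   0.8100   0.2300]
  [ 0.0450   0.4050   0.7950]
(I − A)⁻¹ = adj(I−A) / det(I−A) ≈
  [   1.1397     0.2574     0.1348]
  [   0.1471     1.3235     0.3758]
  [   0.0735     0.6618     1.2990]
Δx = (I − A)⁻¹ Δd with Δd having -20 in the Glass component and 0 elsewhere.
So Δx_2 = L_21 · (-20), where L_21 = adj(I−A)_21 / det(I−A) = 0.0900 / 0.6120.
Δx_2 = 0.0900 × (-20) / 0.6120 = -1.80 / 0.6120 ≈ -2.941.

Δx_2 = -2.941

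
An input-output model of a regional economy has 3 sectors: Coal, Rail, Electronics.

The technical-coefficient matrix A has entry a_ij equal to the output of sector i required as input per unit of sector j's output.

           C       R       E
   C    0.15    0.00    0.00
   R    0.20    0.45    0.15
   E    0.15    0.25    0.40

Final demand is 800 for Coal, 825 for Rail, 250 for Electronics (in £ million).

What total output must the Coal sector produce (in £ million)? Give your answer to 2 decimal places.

I − A =
  [   0.85     0.00     0.00]
  [  -0.20     0.55    -0.15]
  [  -0.15    -0.25     0.60]
Cofactors of I−A, C_ij = (−1)^(i+j)·(minor ij) (rows/columns in the sector order above):
  C_11 = (0.55)(0.60) − (-0.15)(-0.25) = 0.2925
  C_12 = −[(-0.20)(0.60) − (-0.15)(-0.15)] = 0.1425
  C_13 = (-0.20)(-0.25) − (0.55)(-0.15) = 0.1325
  C_21 = −[(0.00)(0.60) − (0.00)(-0.25)] = 0.0000
  C_22 = (0.85)(0.60) − (0.00)(-0.15) = 0.5100
  C_23 = −[(0.85)(-0.25) − (0.00)(-0.15)] = 0.2125
  C_31 = (0.00)(-0.15) − (0.00)(0.55) = 0.0000
  C_32 = −[(0.85)(-0.15) − (0.00)(-0.20)] = 0.1275
  C_33 = (0.85)(0.55) − (0.00)(-0.20) = 0.4675
det(I−A) = Σ_j (I−A)_1j·C_1j = (0.85)(0.2925) + (0.00)(0.1425) + (0.00)(0.1325) = 0.248625
adj(I−A) = Cᵀ =
  [ 0.2925   0.0000   0.0000]
  [ 0.1425   0.5100   0.1275]
  [ 0.1325   0.2125   0.4675]
(I − A)⁻¹ = adj(I−A) / det(I−A) ≈
  [   1.1765     0.0000     0.0000]
  [   0.5732     2.0513     0.5128]
  [   0.5329     0.8547     1.8803]
x = (I − A)⁻¹ d = adj(I−A)·d / det(I−A), with det(I−A) = 0.248625:
  x_C = (0.2925·800 + 0.0000·825 + 0.0000·250) / 0.248625 = 234.00 / 0.248625 ≈ 941.18
  x_R = (0.1425·800 + 0.5100·825 + 0.1275·250) / 0.248625 = 566.625 / 0.248625 ≈ 2279.03
  x_E = (0.1325·800 + 0.2125·825 + 0.4675·250) / 0.248625 = 398.1875 / 0.248625 ≈ 1601.56

x_C = 941.18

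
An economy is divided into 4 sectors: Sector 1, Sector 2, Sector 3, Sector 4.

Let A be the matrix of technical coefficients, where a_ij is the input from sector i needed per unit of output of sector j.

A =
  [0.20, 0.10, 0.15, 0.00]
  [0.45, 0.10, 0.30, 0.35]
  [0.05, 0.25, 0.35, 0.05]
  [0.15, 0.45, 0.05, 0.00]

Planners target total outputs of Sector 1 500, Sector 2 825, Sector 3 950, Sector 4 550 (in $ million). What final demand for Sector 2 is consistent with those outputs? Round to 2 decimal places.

d_2 = 40.00

I − A =
  [   0.80    -0.10    -0.15     0.00]
  [  -0.45     0.90    -0.30    -0.35]
  [  -0.05    -0.25     0.65    -0.05]
  [  -0.15    -0.45    -0.05     1.00]
d = (I − A) x:
  d_1 = (+0.80)·500 + (-0.10)·825 + (-0.15)·950 + (+0.00)·550 = 175.00
  d_2 = (-0.45)·500 + (+0.90)·825 + (-0.30)·950 + (-0.35)·550 = 40.00
  d_3 = (-0.05)·500 + (-0.25)·825 + (+0.65)·950 + (-0.05)·550 = 358.75
  d_4 = (-0.15)·500 + (-0.45)·825 + (-0.05)·950 + (+1.00)·550 = 56.25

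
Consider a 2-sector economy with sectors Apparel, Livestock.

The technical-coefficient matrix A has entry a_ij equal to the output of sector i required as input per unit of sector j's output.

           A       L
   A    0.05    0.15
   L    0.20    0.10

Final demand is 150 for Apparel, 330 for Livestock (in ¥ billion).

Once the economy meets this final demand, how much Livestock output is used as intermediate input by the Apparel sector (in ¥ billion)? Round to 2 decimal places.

z_LA = 44.73

I − A =
  [   0.95    -0.15]
  [  -0.20     0.90]
det(I−A) = (0.95)(0.90) − (-0.15)(-0.20) = 0.8250
adj(I−A) = [[0.90, 0.15], [0.20, 0.95]]
(I − A)⁻¹ = adj(I−A) / det(I−A) ≈
  [   1.0909     0.1818]
  [   0.2424     1.1515]
First solve x = (I − A)⁻¹ d = adj(I−A)·d / det(I−A); in particular x_A = (0.90·150 + 0.15·330) / 0.8250 = 184.50 / 0.8250 ≈ 223.6364.
Intermediate flow from L to A: z_LA = a_LA · x_A = 0.20 × 184.50 / 0.8250 = 36.90 / 0.8250 ≈ 44.73.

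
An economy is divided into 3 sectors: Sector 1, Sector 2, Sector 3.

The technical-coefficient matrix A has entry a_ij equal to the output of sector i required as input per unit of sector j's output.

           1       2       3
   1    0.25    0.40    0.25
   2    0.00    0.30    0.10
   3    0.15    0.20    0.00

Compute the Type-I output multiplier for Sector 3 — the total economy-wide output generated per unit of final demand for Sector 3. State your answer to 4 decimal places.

m_3 = 1.7059

I − A =
  [   0.75    -0.40    -0.25]
  [   0.00     0.70    -0.10]
  [  -0.15    -0.20     1.00]
Cofactors of I−A, C_ij = (−1)^(i+j)·(minor ij) (rows/columns in the sector order above):
  C_11 = (0.70)(1.00) − (-0.10)(-0.20) = 0.6800
  C_12 = −[(0.00)(1.00) − (-0.10)(-0.15)] = 0.0150
  C_13 = (0.00)(-0.20) − (0.70)(-0.15) = 0.1050
  C_21 = −[(-0.40)(1.00) − (-0.25)(-0.20)] = 0.4500
  C_22 = (0.75)(1.00) − (-0.25)(-0.15) = 0.7125
  C_23 = −[(0.75)(-0.20) − (-0.40)(-0.15)] = 0.2100
  C_31 = (-0.40)(-0.10) − (-0.25)(0.70) = 0.2150
  C_32 = −[(0.75)(-0.10) − (-0.25)(0.00)] = 0.0750
  C_33 = (0.75)(0.70) − (-0.40)(0.00) = 0.5250
det(I−A) = Σ_j (I−A)_1j·C_1j = (0.75)(0.6800) + (-0.40)(0.0150) + (-0.25)(0.1050) = 0.47775
adj(I−A) = Cᵀ =
  [ 0.6800   0.4500   0.2150]
  [ 0.0150   0.7125   0.0750]
  [ 0.1050   0.2100   0.5250]
(I − A)⁻¹ = adj(I−A) / det(I−A) ≈
  [   1.42334     0.94192     0.45003]
  [   0.03140     1.49137     0.15699]
  [   0.21978     0.43956     1.09890]
The output multiplier for sector j is the column-j sum of the Leontief inverse (I − A)⁻¹ = adj(I−A) / det(I−A).
Column 3 of adj(I−A): (0.2150, 0.0750, 0.5250); det(I−A) = 0.47775.
m_3 = (0.2150 + 0.0750 + 0.5250) / 0.47775 = 0.815 / 0.47775 ≈ 1.7059.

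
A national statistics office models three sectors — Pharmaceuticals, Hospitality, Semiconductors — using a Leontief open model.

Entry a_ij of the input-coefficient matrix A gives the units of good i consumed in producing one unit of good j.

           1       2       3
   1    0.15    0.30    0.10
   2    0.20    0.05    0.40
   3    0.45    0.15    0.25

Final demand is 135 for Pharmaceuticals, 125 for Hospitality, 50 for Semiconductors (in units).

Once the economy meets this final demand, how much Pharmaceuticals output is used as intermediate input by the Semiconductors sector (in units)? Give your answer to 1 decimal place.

z_13 = 32.2

I − A =
  [   0.85    -0.30    -0.10]
  [  -0.20     0.95    -0.40]
  [  -0.45    -0.15     0.75]
Cofactors of I−A, C_ij = (−1)^(i+j)·(minor ij) (rows/columns in the sector order above):
  C_11 = (0.95)(0.75) − (-0.40)(-0.15) = 0.6525
  C_12 = −[(-0.20)(0.75) − (-0.40)(-0.45)] = 0.3300
  C_13 = (-0.20)(-0.15) − (0.95)(-0.45) = 0.4575
  C_21 = −[(-0.30)(0.75) − (-0.10)(-0.15)] = 0.2400
  C_22 = (0.85)(0.75) − (-0.10)(-0.45) = 0.5925
  C_23 = −[(0.85)(-0.15) − (-0.30)(-0.45)] = 0.2625
  C_31 = (-0.30)(-0.40) − (-0.10)(0.95) = 0.2150
  C_32 = −[(0.85)(-0.40) − (-0.10)(-0.20)] = 0.3600
  C_33 = (0.85)(0.95) − (-0.30)(-0.20) = 0.7475
det(I−A) = Σ_j (I−A)_1j·C_1j = (0.85)(0.6525) + (-0.30)(0.3300) + (-0.10)(0.4575) = 0.409875
adj(I−A) = Cᵀ =
  [ 0.6525   0.2400   0.2150]
  [ 0.3300   0.5925   0.3600]
  [ 0.4575   0.2625   0.7475]
(I − A)⁻¹ = adj(I−A) / det(I−A) ≈
  [   1.5919     0.5855     0.5246]
  [   0.8051     1.4456     0.8783]
  [   1.1162     0.6404     1.8237]
First solve x = (I − A)⁻¹ d = adj(I−A)·d / det(I−A); in particular x_3 = (0.4575·135 + 0.2625·125 + 0.7475·50) / 0.409875 = 131.95 / 0.409875 ≈ 321.927.
Intermediate flow from 1 to 3: z_13 = a_13 · x_3 = 0.10 × 131.95 / 0.409875 = 13.195 / 0.409875 ≈ 32.2.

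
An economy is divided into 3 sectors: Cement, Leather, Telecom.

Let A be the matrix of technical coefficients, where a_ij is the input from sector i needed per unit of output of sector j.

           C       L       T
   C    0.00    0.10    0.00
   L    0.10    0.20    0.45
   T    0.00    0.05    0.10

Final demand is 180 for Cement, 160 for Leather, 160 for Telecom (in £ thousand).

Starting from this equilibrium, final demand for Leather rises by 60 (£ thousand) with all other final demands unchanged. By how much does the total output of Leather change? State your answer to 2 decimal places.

Δx_L = 78.43

I − A =
  [   1.00    -0.10     0.00]
  [  -0.10     0.80    -0.45]
  [   0.00    -0.05     0.90]
Cofactors of I−A, C_ij = (−1)^(i+j)·(minor ij) (rows/columns in the sector order above):
  C_11 = (0.80)(0.90) − (-0.45)(-0.05) = 0.6975
  C_12 = −[(-0.10)(0.90) − (-0.45)(0.00)] = 0.0900
  C_13 = (-0.10)(-0.05) − (0.80)(0.00) = 0.0050
  C_21 = −[(-0.10)(0.90) − (0.00)(-0.05)] = 0.0900
  C_22 = (1.00)(0.90) − (0.00)(0.00) = 0.9000
  C_23 = −[(1.00)(-0.05) − (-0.10)(0.00)] = 0.0500
  C_31 = (-0.10)(-0.45) − (0.00)(0.80) = 0.0450
  C_32 = −[(1.00)(-0.45) − (0.00)(-0.10)] = 0.4500
  C_33 = (1.00)(0.80) − (-0.10)(-0.10) = 0.7900
det(I−A) = Σ_j (I−A)_1j·C_1j = (1.00)(0.6975) + (-0.10)(0.0900) + (0.00)(0.0050) = 0.6885
adj(I−A) = Cᵀ =
  [ 0.6975   0.0900   0.0450]
  [ 0.0900   0.9000   0.4500]
  [ 0.0050   0.0500   0.7900]
(I − A)⁻¹ = adj(I−A) / det(I−A) ≈
  [   1.0131     0.1307     0.0654]
  [   0.1307     1.3072     0.6536]
  [   0.0073     0.0726     1.1474]
Δx = (I − A)⁻¹ Δd with Δd having +60 in the Leather component and 0 elsewhere.
So Δx_L = L_LL · (+60), where L_LL = adj(I−A)_LL / det(I−A) = 0.9000 / 0.6885.
Δx_L = 0.9000 × (+60) / 0.6885 = 54.00 / 0.6885 ≈ 78.43.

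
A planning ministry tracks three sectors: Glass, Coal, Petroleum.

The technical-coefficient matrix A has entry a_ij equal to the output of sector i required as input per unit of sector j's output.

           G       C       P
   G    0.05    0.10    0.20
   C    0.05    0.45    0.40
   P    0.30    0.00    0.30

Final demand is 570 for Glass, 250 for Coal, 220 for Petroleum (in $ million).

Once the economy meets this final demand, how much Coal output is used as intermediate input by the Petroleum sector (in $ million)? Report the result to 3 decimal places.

z_CP = 271.584

I − A =
  [   0.95    -0.10    -0.20]
  [  -0.05     0.55    -0.40]
  [  -0.30     0.00     0.70]
Cofactors of I−A, C_ij = (−1)^(i+j)·(minor ij) (rows/columns in the sector order above):
  C_11 = (0.55)(0.70) − (-0.40)(0.00) = 0.3850
  C_12 = −[(-0.05)(0.70) − (-0.40)(-0.30)] = 0.1550
  C_13 = (-0.05)(0.00) − (0.55)(-0.30) = 0.1650
  C_21 = −[(-0.10)(0.70) − (-0.20)(0.00)] = 0.0700
  C_22 = (0.95)(0.70) − (-0.20)(-0.30) = 0.6050
  C_23 = −[(0.95)(0.00) − (-0.10)(-0.30)] = 0.0300
  C_31 = (-0.10)(-0.40) − (-0.20)(0.55) = 0.1500
  C_32 = −[(0.95)(-0.40) − (-0.20)(-0.05)] = 0.3900
  C_33 = (0.95)(0.55) − (-0.10)(-0.05) = 0.5175
det(I−A) = Σ_j (I−A)_1j·C_1j = (0.95)(0.3850) + (-0.10)(0.1550) + (-0.20)(0.1650) = 0.31725
adj(I−A) = Cᵀ =
  [ 0.3850   0.0700   0.1500]
  [ 0.1550   0.6050   0.3900]
  [ 0.1650   0.0300   0.5175]
(I − A)⁻¹ = adj(I−A) / det(I−A) ≈
  [   1.2136     0.2206     0.4728]
  [   0.4886     1.9070     1.2293]
  [   0.5201     0.0946     1.6312]
First solve x = (I − A)⁻¹ d = adj(I−A)·d / det(I−A); in particular x_P = (0.1650·570 + 0.0300·250 + 0.5175·220) / 0.31725 = 215.40 / 0.31725 ≈ 678.95981.
Intermediate flow from C to P: z_CP = a_CP · x_P = 0.40 × 215.40 / 0.31725 = 86.16 / 0.31725 ≈ 271.584.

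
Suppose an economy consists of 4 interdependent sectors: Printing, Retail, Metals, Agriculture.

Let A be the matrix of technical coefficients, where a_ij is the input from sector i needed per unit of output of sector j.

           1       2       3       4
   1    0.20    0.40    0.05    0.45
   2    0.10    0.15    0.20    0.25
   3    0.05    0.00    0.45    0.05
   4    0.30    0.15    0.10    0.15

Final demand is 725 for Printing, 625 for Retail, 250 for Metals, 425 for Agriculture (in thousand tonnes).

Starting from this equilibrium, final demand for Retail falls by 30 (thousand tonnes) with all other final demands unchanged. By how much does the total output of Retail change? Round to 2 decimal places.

Δx_2 = -47.15

I − A =
  [   0.80    -0.40    -0.05    -0.45]
  [  -0.10     0.85    -0.20    -0.25]
  [  -0.05     0.00     0.55    -0.05]
  [  -0.30    -0.15    -0.10     0.85]
Compute the cofactors C_ij = (−1)^(i+j)·(3×3 minor ij) of I−A; the adjugate is their transpose:
adj(I−A) = Cᵀ =
  [ 0.371000   0.222500   0.164000   0.271500]
  [ 0.100250   0.290625   0.141500   0.146875]
  [ 0.047750   0.032375   0.362500   0.056125]
  [ 0.154250   0.133625   0.125500   0.345875]
det(I−A) = Σ_j (I−A)_1j·C_1j = (0.80)(0.371000) + (-0.40)(0.100250) + (-0.05)(0.047750) + (-0.45)(0.154250) = 0.1849
(I − A)⁻¹ = adj(I−A) / det(I−A) ≈
  [   2.0065     1.2034     0.8870     1.4684]
  [   0.5422     1.5718     0.7653     0.7943]
  [   0.2582     0.1751     1.9605     0.3035]
  [   0.8342     0.7227     0.6787     1.8706]
Δx = (I − A)⁻¹ Δd with Δd having -30 in the Retail component and 0 elsewhere.
So Δx_2 = L_22 · (-30), where L_22 = adj(I−A)_22 / det(I−A) = 0.290625 / 0.1849.
Δx_2 = 0.290625 × (-30) / 0.1849 = -8.71875 / 0.1849 ≈ -47.15.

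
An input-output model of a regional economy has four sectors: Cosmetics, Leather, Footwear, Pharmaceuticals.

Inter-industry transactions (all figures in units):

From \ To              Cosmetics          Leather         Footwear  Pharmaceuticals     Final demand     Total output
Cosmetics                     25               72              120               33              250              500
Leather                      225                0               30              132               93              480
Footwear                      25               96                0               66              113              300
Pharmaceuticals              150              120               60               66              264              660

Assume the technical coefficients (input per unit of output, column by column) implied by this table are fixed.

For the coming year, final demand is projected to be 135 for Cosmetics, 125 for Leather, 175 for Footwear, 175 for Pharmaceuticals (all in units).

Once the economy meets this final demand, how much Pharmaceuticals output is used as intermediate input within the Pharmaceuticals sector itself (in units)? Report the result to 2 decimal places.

z_44 = 51.30

Technical coefficients a_ij = z_ij / X_j:
  a_11 = 25/500 = 0.05, a_21 = 225/500 = 0.45, a_31 = 25/500 = 0.05, a_41 = 150/500 = 0.30
  a_12 = 72/480 = 0.15, a_22 = 0/480 = 0.00, a_32 = 96/480 = 0.20, a_42 = 120/480 = 0.25
  a_13 = 120/300 = 0.40, a_23 = 30/300 = 0.10, a_33 = 0/300 = 0.00, a_43 = 60/300 = 0.20
  a_14 = 33/660 = 0.05, a_24 = 132/660 = 0.20, a_34 = 66/660 = 0.10, a_44 = 66/660 = 0.10
I − A =
  [   0.95    -0.15    -0.40    -0.05]
  [  -0.45     1.00    -0.10    -0.20]
  [  -0.05    -0.20     1.00    -0.10]
  [  -0.30    -0.25    -0.20     0.90]
Compute the cofactors C_ij = (−1)^(i+j)·(3×3 minor ij) of I−A; the adjugate is their transpose:
adj(I−A) = Cᵀ =
  [ 0.801500   0.228500   0.370750   0.136500]
  [ 0.465500   0.790500   0.312500   0.236250]
  [ 0.176750   0.203625   0.717125   0.134750]
  [ 0.435750   0.341000   0.369750   0.806750]
det(I−A) = Σ_j (I−A)_1j·C_1j = (0.95)(0.801500) + (-0.15)(0.465500) + (-0.40)(0.176750) + (-0.05)(0.435750) = 0.5991125
(I − A)⁻¹ = adj(I−A) / det(I−A) ≈
  [   1.3378     0.3814     0.6188     0.2278]
  [   0.7770     1.3195     0.5216     0.3943]
  [   0.2950     0.3399     1.1970     0.2249]
  [   0.7273     0.5692     0.6172     1.3466]
First solve x = (I − A)⁻¹ d = adj(I−A)·d / det(I−A); in particular x_4 = (0.435750·135 + 0.341000·125 + 0.369750·175 + 0.806750·175) / 0.5991125 = 307.33875 / 0.5991125 ≈ 512.9900.
Intermediate flow from 4 to 4: z_44 = a_44 · x_4 = 0.10 × 307.33875 / 0.5991125 = 30.733875 / 0.5991125 ≈ 51.30.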